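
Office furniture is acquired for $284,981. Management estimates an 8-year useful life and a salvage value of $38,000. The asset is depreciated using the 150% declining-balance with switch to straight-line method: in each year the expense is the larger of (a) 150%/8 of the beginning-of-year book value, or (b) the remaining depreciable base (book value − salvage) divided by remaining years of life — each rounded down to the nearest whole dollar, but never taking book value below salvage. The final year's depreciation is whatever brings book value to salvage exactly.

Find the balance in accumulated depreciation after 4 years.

Depreciable base = $284,981 − $38,000 = $246,981.
Year 1: DB = ⌊$284,981 × 150%/8⌋ = $53,433; SL = ⌊$246,981/8⌋ = $30,872 → take DB $53,433. Book value $231,548.
Year 2: DB = ⌊$231,548 × 150%/8⌋ = $43,415; SL = ⌊$193,548/7⌋ = $27,649 → take DB $43,415. Book value $188,133.
Year 3: DB = ⌊$188,133 × 150%/8⌋ = $35,274; SL = ⌊$150,133/6⌋ = $25,022 → take DB $35,274. Book value $152,859.
Year 4: DB = ⌊$152,859 × 150%/8⌋ = $28,661; SL = ⌊$114,859/5⌋ = $22,971 → take DB $28,661. Book value $124,198.
Accumulated through year 4 = $284,981 − $124,198 = $160,783.

$160,783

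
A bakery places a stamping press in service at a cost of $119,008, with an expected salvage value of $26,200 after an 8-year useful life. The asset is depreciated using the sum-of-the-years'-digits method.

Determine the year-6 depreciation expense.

$7,734

Depreciable base = $119,008 − $26,200 = $92,808.
Sum of the years' digits = 8+7+6+5+4+3+2+1 = 36.
Year 1: $92,808 × 8/36 = $20,624. Book value $98,384.
Year 2: $92,808 × 7/36 = $18,046. Book value $80,338.
Year 3: $92,808 × 6/36 = $15,468. Book value $64,870.
Year 4: $92,808 × 5/36 = $12,890. Book value $51,980.
Year 5: $92,808 × 4/36 = $10,312. Book value $41,668.
Year 6: $92,808 × 3/36 = $7,734. Book value $33,934.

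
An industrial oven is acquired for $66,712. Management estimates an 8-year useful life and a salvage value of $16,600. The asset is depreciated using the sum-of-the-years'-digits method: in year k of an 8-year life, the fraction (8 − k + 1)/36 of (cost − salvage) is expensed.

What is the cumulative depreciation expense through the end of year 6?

Depreciable base = $66,712 − $16,600 = $50,112.
Sum of the years' digits = 8+7+6+5+4+3+2+1 = 36.
Year 1: $50,112 × 8/36 = $11,136. Book value $55,576.
Year 2: $50,112 × 7/36 = $9,744. Book value $45,832.
Year 3: $50,112 × 6/36 = $8,352. Book value $37,480.
Year 4: $50,112 × 5/36 = $6,960. Book value $30,520.
Year 5: $50,112 × 4/36 = $5,568. Book value $24,952.
Year 6: $50,112 × 3/36 = $4,176. Book value $20,776.
Accumulated through year 6 = $66,712 − $20,776 = $45,936.

$45,936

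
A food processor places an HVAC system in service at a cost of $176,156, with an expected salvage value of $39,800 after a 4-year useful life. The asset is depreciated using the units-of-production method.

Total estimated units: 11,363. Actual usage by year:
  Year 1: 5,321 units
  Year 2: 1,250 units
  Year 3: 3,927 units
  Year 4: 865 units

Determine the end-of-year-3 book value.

$50,180

Depreciable base = $176,156 − $39,800 = $136,356.
Rate = $136,356 / 11,363 units = $12 per unit.
Year 1: 5,321 × $12 = $63,852. Book value $112,304.
Year 2: 1,250 × $12 = $15,000. Book value $97,304.
Year 3: 3,927 × $12 = $47,124. Book value $50,180.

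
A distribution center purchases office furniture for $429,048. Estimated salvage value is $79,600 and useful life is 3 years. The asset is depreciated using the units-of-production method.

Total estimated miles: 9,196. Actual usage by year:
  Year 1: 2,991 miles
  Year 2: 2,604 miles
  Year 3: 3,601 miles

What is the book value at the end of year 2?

Depreciable base = $429,048 − $79,600 = $349,448.
Rate = $349,448 / 9,196 miles = $38 per mile.
Year 1: 2,991 × $38 = $113,658. Book value $315,390.
Year 2: 2,604 × $38 = $98,952. Book value $216,438.

$216,438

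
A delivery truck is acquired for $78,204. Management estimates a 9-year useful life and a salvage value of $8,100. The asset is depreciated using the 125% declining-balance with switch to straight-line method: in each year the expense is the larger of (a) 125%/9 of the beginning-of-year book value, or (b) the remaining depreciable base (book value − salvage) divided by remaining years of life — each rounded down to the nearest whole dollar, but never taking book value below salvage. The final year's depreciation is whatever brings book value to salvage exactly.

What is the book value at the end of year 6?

$29,019

Depreciable base = $78,204 − $8,100 = $70,104.
Year 1: DB = ⌊$78,204 × 125%/9⌋ = $10,861; SL = ⌊$70,104/9⌋ = $7,789 → take DB $10,861. Book value $67,343.
Year 2: DB = ⌊$67,343 × 125%/9⌋ = $9,353; SL = ⌊$59,243/8⌋ = $7,405 → take DB $9,353. Book value $57,990.
Year 3: DB = ⌊$57,990 × 125%/9⌋ = $8,054; SL = ⌊$49,890/7⌋ = $7,127 → take DB $8,054. Book value $49,936.
Year 4: DB = ⌊$49,936 × 125%/9⌋ = $6,935; SL = ⌊$41,836/6⌋ = $6,972 → take SL $6,972. Book value $42,964.
Year 5: DB = ⌊$42,964 × 125%/9⌋ = $5,967; SL = ⌊$34,864/5⌋ = $6,972 → take SL $6,972. Book value $35,992.
Year 6: DB = ⌊$35,992 × 125%/9⌋ = $4,998; SL = ⌊$27,892/4⌋ = $6,973 → take SL $6,973. Book value $29,019.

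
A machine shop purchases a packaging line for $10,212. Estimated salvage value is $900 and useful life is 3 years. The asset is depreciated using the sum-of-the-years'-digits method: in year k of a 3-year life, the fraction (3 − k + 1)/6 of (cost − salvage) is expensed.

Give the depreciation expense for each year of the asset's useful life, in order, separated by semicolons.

Depreciable base = $10,212 − $900 = $9,312.
Sum of the years' digits = 3+2+1 = 6.
Year 1: $9,312 × 3/6 = $4,656. Book value $5,556.
Year 2: $9,312 × 2/6 = $3,104. Book value $2,452.
Year 3: $9,312 × 1/6 = $1,552. Book value $900.

$4,656; $3,104; $1,552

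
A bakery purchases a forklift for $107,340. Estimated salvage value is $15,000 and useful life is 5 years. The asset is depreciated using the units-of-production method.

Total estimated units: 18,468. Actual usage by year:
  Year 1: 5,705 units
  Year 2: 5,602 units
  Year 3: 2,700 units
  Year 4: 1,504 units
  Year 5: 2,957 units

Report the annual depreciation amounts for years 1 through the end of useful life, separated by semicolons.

$28,525; $28,010; $13,500; $7,520; $14,785

Depreciable base = $107,340 − $15,000 = $92,340.
Rate = $92,340 / 18,468 units = $5 per unit.
Year 1: 5,705 × $5 = $28,525. Book value $78,815.
Year 2: 5,602 × $5 = $28,010. Book value $50,805.
Year 3: 2,700 × $5 = $13,500. Book value $37,305.
Year 4: 1,504 × $5 = $7,520. Book value $29,785.
Year 5: 2,957 × $5 = $14,785. Book value $15,000.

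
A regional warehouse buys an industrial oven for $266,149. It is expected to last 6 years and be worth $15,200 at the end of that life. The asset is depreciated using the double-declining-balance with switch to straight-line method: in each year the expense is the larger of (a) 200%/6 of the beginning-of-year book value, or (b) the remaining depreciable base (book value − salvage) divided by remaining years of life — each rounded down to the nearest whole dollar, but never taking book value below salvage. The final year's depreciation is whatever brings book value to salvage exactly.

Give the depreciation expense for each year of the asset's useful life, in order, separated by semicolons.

$88,716; $59,144; $39,429; $26,286; $18,687; $18,687

Depreciable base = $266,149 − $15,200 = $250,949.
Year 1: DB = ⌊$266,149 × 200%/6⌋ = $88,716; SL = ⌊$250,949/6⌋ = $41,824 → take DB $88,716. Book value $177,433.
Year 2: DB = ⌊$177,433 × 200%/6⌋ = $59,144; SL = ⌊$162,233/5⌋ = $32,446 → take DB $59,144. Book value $118,289.
Year 3: DB = ⌊$118,289 × 200%/6⌋ = $39,429; SL = ⌊$103,089/4⌋ = $25,772 → take DB $39,429. Book value $78,860.
Year 4: DB = ⌊$78,860 × 200%/6⌋ = $26,286; SL = ⌊$63,660/3⌋ = $21,220 → take DB $26,286. Book value $52,574.
Year 5: DB = ⌊$52,574 × 200%/6⌋ = $17,524; SL = ⌊$37,374/2⌋ = $18,687 → take SL $18,687. Book value $33,887.
Year 6 (final): $33,887 − $15,200 = $18,687. Book value $15,200.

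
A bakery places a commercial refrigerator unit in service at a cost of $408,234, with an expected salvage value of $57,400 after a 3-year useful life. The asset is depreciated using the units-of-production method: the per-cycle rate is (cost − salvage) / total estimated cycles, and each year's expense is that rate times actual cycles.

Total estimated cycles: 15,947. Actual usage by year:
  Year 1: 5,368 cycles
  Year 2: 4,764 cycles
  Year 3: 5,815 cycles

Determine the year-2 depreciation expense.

$104,808

Depreciable base = $408,234 − $57,400 = $350,834.
Rate = $350,834 / 15,947 cycles = $22 per cycle.
Year 1: 5,368 × $22 = $118,096. Book value $290,138.
Year 2: 4,764 × $22 = $104,808. Book value $185,330.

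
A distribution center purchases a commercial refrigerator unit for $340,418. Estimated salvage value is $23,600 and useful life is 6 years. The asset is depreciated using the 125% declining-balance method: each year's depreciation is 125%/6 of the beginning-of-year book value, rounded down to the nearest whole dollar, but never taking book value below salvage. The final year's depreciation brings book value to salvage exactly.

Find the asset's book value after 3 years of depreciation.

$168,905

Depreciable base = $340,418 − $23,600 = $316,818.
Year 1: ⌊$340,418 × 125%/6⌋ = $70,920. Book value $269,498.
Year 2: ⌊$269,498 × 125%/6⌋ = $56,145. Book value $213,353.
Year 3: ⌊$213,353 × 125%/6⌋ = $44,448. Book value $168,905.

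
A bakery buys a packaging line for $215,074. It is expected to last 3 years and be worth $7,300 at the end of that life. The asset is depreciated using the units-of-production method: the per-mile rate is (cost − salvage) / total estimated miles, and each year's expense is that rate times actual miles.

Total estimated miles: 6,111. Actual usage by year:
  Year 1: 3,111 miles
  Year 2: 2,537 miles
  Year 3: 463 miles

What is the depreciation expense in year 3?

$15,742

Depreciable base = $215,074 − $7,300 = $207,774.
Rate = $207,774 / 6,111 miles = $34 per mile.
Year 1: 3,111 × $34 = $105,774. Book value $109,300.
Year 2: 2,537 × $34 = $86,258. Book value $23,042.
Year 3: 463 × $34 = $15,742. Book value $7,300.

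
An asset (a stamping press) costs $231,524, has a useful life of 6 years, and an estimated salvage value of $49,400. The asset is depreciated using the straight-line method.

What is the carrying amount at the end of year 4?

$110,108

Depreciable base = $231,524 − $49,400 = $182,124.
Annual expense = $182,124 / 6 = $30,354.
End of year 1: book value $201,170.
End of year 2: book value $170,816.
End of year 3: book value $140,462.
End of year 4: book value $110,108.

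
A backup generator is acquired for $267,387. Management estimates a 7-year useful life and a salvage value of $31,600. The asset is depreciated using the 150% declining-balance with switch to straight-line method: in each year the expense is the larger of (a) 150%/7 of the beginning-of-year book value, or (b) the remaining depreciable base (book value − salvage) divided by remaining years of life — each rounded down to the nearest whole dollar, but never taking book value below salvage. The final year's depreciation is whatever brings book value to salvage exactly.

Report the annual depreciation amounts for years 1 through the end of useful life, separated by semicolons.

$57,297; $45,019; $35,372; $27,792; $23,435; $23,436; $23,436

Depreciable base = $267,387 − $31,600 = $235,787.
Year 1: DB = ⌊$267,387 × 150%/7⌋ = $57,297; SL = ⌊$235,787/7⌋ = $33,683 → take DB $57,297. Book value $210,090.
Year 2: DB = ⌊$210,090 × 150%/7⌋ = $45,019; SL = ⌊$178,490/6⌋ = $29,748 → take DB $45,019. Book value $165,071.
Year 3: DB = ⌊$165,071 × 150%/7⌋ = $35,372; SL = ⌊$133,471/5⌋ = $26,694 → take DB $35,372. Book value $129,699.
Year 4: DB = ⌊$129,699 × 150%/7⌋ = $27,792; SL = ⌊$98,099/4⌋ = $24,524 → take DB $27,792. Book value $101,907.
Year 5: DB = ⌊$101,907 × 150%/7⌋ = $21,837; SL = ⌊$70,307/3⌋ = $23,435 → take SL $23,435. Book value $78,472.
Year 6: DB = ⌊$78,472 × 150%/7⌋ = $16,815; SL = ⌊$46,872/2⌋ = $23,436 → take SL $23,436. Book value $55,036.
Year 7 (final): $55,036 − $31,600 = $23,436. Book value $31,600.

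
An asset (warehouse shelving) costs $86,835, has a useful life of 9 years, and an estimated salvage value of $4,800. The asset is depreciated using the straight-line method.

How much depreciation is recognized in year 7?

Depreciable base = $86,835 − $4,800 = $82,035.
Annual expense = $82,035 / 9 = $9,115.

$9,115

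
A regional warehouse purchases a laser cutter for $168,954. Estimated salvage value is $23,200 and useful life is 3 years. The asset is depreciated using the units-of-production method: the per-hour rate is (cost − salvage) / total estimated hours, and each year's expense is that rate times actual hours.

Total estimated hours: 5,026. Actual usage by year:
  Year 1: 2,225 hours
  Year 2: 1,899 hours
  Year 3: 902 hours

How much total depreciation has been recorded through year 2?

$119,596

Depreciable base = $168,954 − $23,200 = $145,754.
Rate = $145,754 / 5,026 hours = $29 per hour.
Year 1: 2,225 × $29 = $64,525. Book value $104,429.
Year 2: 1,899 × $29 = $55,071. Book value $49,358.
Accumulated through year 2 = $168,954 − $49,358 = $119,596.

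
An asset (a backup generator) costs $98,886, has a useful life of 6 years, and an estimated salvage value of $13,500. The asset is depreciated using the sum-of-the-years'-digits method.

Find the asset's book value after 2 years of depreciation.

$54,160

Depreciable base = $98,886 − $13,500 = $85,386.
Sum of the years' digits = 6+5+4+3+2+1 = 21.
Year 1: $85,386 × 6/21 = $24,396. Book value $74,490.
Year 2: $85,386 × 5/21 = $20,330. Book value $54,160.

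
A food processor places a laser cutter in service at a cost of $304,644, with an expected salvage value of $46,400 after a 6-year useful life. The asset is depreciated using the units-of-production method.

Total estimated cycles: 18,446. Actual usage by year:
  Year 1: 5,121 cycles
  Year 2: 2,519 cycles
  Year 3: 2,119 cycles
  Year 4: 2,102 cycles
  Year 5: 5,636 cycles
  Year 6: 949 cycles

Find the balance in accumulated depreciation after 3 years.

Depreciable base = $304,644 − $46,400 = $258,244.
Rate = $258,244 / 18,446 cycles = $14 per cycle.
Year 1: 5,121 × $14 = $71,694. Book value $232,950.
Year 2: 2,519 × $14 = $35,266. Book value $197,684.
Year 3: 2,119 × $14 = $29,666. Book value $168,018.
Accumulated through year 3 = $304,644 − $168,018 = $136,626.

$136,626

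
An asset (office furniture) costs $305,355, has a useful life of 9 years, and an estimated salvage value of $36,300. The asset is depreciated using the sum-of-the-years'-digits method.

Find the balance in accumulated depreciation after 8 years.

$263,076

Depreciable base = $305,355 − $36,300 = $269,055.
Sum of the years' digits = 9+8+7+6+5+4+3+2+1 = 45.
Year 1: $269,055 × 9/45 = $53,811. Book value $251,544.
Year 2: $269,055 × 8/45 = $47,832. Book value $203,712.
Year 3: $269,055 × 7/45 = $41,853. Book value $161,859.
Year 4: $269,055 × 6/45 = $35,874. Book value $125,985.
Year 5: $269,055 × 5/45 = $29,895. Book value $96,090.
Year 6: $269,055 × 4/45 = $23,916. Book value $72,174.
Year 7: $269,055 × 3/45 = $17,937. Book value $54,237.
Year 8: $269,055 × 2/45 = $11,958. Book value $42,279.
Accumulated through year 8 = $305,355 − $42,279 = $263,076.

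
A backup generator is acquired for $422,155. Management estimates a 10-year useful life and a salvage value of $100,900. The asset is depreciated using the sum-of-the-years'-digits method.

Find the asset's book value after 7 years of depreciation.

Depreciable base = $422,155 − $100,900 = $321,255.
Sum of the years' digits = 10+9+8+7+6+5+4+3+2+1 = 55.
Year 1: $321,255 × 10/55 = $58,410. Book value $363,745.
Year 2: $321,255 × 9/55 = $52,569. Book value $311,176.
Year 3: $321,255 × 8/55 = $46,728. Book value $264,448.
Year 4: $321,255 × 7/55 = $40,887. Book value $223,561.
Year 5: $321,255 × 6/55 = $35,046. Book value $188,515.
Year 6: $321,255 × 5/55 = $29,205. Book value $159,310.
Year 7: $321,255 × 4/55 = $23,364. Book value $135,946.

$135,946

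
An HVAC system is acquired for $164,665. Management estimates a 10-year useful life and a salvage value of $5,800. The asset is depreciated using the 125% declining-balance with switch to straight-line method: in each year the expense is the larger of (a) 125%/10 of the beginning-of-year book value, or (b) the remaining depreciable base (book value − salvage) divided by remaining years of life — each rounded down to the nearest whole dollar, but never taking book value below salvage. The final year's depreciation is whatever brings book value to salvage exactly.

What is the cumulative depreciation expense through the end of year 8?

$129,003

Depreciable base = $164,665 − $5,800 = $158,865.
Year 1: DB = ⌊$164,665 × 125%/10⌋ = $20,583; SL = ⌊$158,865/10⌋ = $15,886 → take DB $20,583. Book value $144,082.
Year 2: DB = ⌊$144,082 × 125%/10⌋ = $18,010; SL = ⌊$138,282/9⌋ = $15,364 → take DB $18,010. Book value $126,072.
Year 3: DB = ⌊$126,072 × 125%/10⌋ = $15,759; SL = ⌊$120,272/8⌋ = $15,034 → take DB $15,759. Book value $110,313.
Year 4: DB = ⌊$110,313 × 125%/10⌋ = $13,789; SL = ⌊$104,513/7⌋ = $14,930 → take SL $14,930. Book value $95,383.
Year 5: DB = ⌊$95,383 × 125%/10⌋ = $11,922; SL = ⌊$89,583/6⌋ = $14,930 → take SL $14,930. Book value $80,453.
Year 6: DB = ⌊$80,453 × 125%/10⌋ = $10,056; SL = ⌊$74,653/5⌋ = $14,930 → take SL $14,930. Book value $65,523.
Year 7: DB = ⌊$65,523 × 125%/10⌋ = $8,190; SL = ⌊$59,723/4⌋ = $14,930 → take SL $14,930. Book value $50,593.
Year 8: DB = ⌊$50,593 × 125%/10⌋ = $6,324; SL = ⌊$44,793/3⌋ = $14,931 → take SL $14,931. Book value $35,662.
Accumulated through year 8 = $164,665 − $35,662 = $129,003.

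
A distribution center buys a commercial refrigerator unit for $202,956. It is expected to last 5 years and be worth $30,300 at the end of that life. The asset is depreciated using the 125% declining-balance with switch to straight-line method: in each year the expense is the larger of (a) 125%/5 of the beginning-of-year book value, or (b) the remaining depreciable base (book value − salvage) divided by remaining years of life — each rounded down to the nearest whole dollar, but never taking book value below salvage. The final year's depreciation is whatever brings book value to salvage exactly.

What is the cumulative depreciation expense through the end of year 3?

$117,333

Depreciable base = $202,956 − $30,300 = $172,656.
Year 1: DB = ⌊$202,956 × 125%/5⌋ = $50,739; SL = ⌊$172,656/5⌋ = $34,531 → take DB $50,739. Book value $152,217.
Year 2: DB = ⌊$152,217 × 125%/5⌋ = $38,054; SL = ⌊$121,917/4⌋ = $30,479 → take DB $38,054. Book value $114,163.
Year 3: DB = ⌊$114,163 × 125%/5⌋ = $28,540; SL = ⌊$83,863/3⌋ = $27,954 → take DB $28,540. Book value $85,623.
Accumulated through year 3 = $202,956 − $85,623 = $117,333.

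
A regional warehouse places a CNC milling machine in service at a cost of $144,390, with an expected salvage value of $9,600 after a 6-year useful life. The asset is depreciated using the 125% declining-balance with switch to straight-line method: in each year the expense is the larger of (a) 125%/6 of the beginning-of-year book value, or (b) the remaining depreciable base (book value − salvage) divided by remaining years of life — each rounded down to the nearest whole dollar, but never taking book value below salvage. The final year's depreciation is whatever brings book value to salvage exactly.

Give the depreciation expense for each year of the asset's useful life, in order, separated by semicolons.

$30,081; $23,814; $20,223; $20,224; $20,224; $20,224

Depreciable base = $144,390 − $9,600 = $134,790.
Year 1: DB = ⌊$144,390 × 125%/6⌋ = $30,081; SL = ⌊$134,790/6⌋ = $22,465 → take DB $30,081. Book value $114,309.
Year 2: DB = ⌊$114,309 × 125%/6⌋ = $23,814; SL = ⌊$104,709/5⌋ = $20,941 → take DB $23,814. Book value $90,495.
Year 3: DB = ⌊$90,495 × 125%/6⌋ = $18,853; SL = ⌊$80,895/4⌋ = $20,223 → take SL $20,223. Book value $70,272.
Year 4: DB = ⌊$70,272 × 125%/6⌋ = $14,640; SL = ⌊$60,672/3⌋ = $20,224 → take SL $20,224. Book value $50,048.
Year 5: DB = ⌊$50,048 × 125%/6⌋ = $10,426; SL = ⌊$40,448/2⌋ = $20,224 → take SL $20,224. Book value $29,824.
Year 6 (final): $29,824 − $9,600 = $20,224. Book value $9,600.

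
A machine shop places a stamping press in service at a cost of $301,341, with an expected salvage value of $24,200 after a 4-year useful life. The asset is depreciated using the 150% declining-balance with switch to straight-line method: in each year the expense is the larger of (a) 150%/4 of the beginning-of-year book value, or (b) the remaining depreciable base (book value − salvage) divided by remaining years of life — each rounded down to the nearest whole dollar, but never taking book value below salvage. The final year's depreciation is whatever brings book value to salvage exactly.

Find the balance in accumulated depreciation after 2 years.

Depreciable base = $301,341 − $24,200 = $277,141.
Year 1: DB = ⌊$301,341 × 150%/4⌋ = $113,002; SL = ⌊$277,141/4⌋ = $69,285 → take DB $113,002. Book value $188,339.
Year 2: DB = ⌊$188,339 × 150%/4⌋ = $70,627; SL = ⌊$164,139/3⌋ = $54,713 → take DB $70,627. Book value $117,712.
Accumulated through year 2 = $301,341 − $117,712 = $183,629.

$183,629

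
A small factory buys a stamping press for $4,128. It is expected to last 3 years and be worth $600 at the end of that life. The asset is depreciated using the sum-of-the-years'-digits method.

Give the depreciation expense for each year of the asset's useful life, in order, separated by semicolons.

$1,764; $1,176; $588

Depreciable base = $4,128 − $600 = $3,528.
Sum of the years' digits = 3+2+1 = 6.
Year 1: $3,528 × 3/6 = $1,764. Book value $2,364.
Year 2: $3,528 × 2/6 = $1,176. Book value $1,188.
Year 3: $3,528 × 1/6 = $588. Book value $600.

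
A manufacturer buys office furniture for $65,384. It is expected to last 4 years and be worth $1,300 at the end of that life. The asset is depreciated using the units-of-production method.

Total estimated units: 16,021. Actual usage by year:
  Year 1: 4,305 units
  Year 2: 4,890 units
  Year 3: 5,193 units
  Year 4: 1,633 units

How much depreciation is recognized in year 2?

$19,560

Depreciable base = $65,384 − $1,300 = $64,084.
Rate = $64,084 / 16,021 units = $4 per unit.
Year 1: 4,305 × $4 = $17,220. Book value $48,164.
Year 2: 4,890 × $4 = $19,560. Book value $28,604.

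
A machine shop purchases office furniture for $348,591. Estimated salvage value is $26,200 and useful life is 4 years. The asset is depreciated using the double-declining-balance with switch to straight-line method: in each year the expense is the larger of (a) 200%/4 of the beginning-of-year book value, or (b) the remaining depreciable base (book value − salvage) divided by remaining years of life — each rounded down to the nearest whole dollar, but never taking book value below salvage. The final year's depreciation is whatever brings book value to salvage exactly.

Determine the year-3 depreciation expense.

Depreciable base = $348,591 − $26,200 = $322,391.
Year 1: DB = ⌊$348,591 × 200%/4⌋ = $174,295; SL = ⌊$322,391/4⌋ = $80,597 → take DB $174,295. Book value $174,296.
Year 2: DB = ⌊$174,296 × 200%/4⌋ = $87,148; SL = ⌊$148,096/3⌋ = $49,365 → take DB $87,148. Book value $87,148.
Year 3: DB = ⌊$87,148 × 200%/4⌋ = $43,574; SL = ⌊$60,948/2⌋ = $30,474 → take DB $43,574. Book value $43,574.

$43,574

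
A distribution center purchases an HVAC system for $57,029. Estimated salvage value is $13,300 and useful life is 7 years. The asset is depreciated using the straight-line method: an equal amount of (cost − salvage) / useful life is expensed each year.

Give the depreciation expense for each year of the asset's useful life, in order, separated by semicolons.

Depreciable base = $57,029 − $13,300 = $43,729.
Annual expense = $43,729 / 7 = $6,247.
End of year 1: book value $50,782.
End of year 2: book value $44,535.
End of year 3: book value $38,288.
End of year 4: book value $32,041.
End of year 5: book value $25,794.
End of year 6: book value $19,547.
End of year 7: book value $13,300.

$6,247; $6,247; $6,247; $6,247; $6,247; $6,247; $6,247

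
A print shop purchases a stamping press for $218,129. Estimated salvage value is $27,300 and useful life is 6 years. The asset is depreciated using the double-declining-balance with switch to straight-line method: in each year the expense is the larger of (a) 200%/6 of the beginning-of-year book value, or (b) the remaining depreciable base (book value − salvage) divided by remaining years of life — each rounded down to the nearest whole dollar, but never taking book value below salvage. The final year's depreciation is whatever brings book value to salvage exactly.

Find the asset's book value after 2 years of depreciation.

$96,947

Depreciable base = $218,129 − $27,300 = $190,829.
Year 1: DB = ⌊$218,129 × 200%/6⌋ = $72,709; SL = ⌊$190,829/6⌋ = $31,804 → take DB $72,709. Book value $145,420.
Year 2: DB = ⌊$145,420 × 200%/6⌋ = $48,473; SL = ⌊$118,120/5⌋ = $23,624 → take DB $48,473. Book value $96,947.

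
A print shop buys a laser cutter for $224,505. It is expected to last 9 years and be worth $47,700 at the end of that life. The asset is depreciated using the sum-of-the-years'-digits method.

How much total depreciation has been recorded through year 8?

$172,876

Depreciable base = $224,505 − $47,700 = $176,805.
Sum of the years' digits = 9+8+7+6+5+4+3+2+1 = 45.
Year 1: $176,805 × 9/45 = $35,361. Book value $189,144.
Year 2: $176,805 × 8/45 = $31,432. Book value $157,712.
Year 3: $176,805 × 7/45 = $27,503. Book value $130,209.
Year 4: $176,805 × 6/45 = $23,574. Book value $106,635.
Year 5: $176,805 × 5/45 = $19,645. Book value $86,990.
Year 6: $176,805 × 4/45 = $15,716. Book value $71,274.
Year 7: $176,805 × 3/45 = $11,787. Book value $59,487.
Year 8: $176,805 × 2/45 = $7,858. Book value $51,629.
Accumulated through year 8 = $224,505 − $51,629 = $172,876.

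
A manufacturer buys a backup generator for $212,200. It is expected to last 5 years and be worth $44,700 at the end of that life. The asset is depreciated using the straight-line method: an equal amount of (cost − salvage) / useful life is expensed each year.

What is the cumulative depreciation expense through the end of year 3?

$100,500

Depreciable base = $212,200 − $44,700 = $167,500.
Annual expense = $167,500 / 5 = $33,500.
End of year 1: book value $178,700.
End of year 2: book value $145,200.
End of year 3: book value $111,700.
Accumulated through year 3 = $212,200 − $111,700 = $100,500.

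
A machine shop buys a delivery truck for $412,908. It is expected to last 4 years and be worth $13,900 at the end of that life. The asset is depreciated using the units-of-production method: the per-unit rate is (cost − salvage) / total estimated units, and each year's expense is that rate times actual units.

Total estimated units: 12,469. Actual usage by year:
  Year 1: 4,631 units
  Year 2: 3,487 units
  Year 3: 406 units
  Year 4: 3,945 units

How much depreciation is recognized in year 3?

$12,992

Depreciable base = $412,908 − $13,900 = $399,008.
Rate = $399,008 / 12,469 units = $32 per unit.
Year 1: 4,631 × $32 = $148,192. Book value $264,716.
Year 2: 3,487 × $32 = $111,584. Book value $153,132.
Year 3: 406 × $32 = $12,992. Book value $140,140.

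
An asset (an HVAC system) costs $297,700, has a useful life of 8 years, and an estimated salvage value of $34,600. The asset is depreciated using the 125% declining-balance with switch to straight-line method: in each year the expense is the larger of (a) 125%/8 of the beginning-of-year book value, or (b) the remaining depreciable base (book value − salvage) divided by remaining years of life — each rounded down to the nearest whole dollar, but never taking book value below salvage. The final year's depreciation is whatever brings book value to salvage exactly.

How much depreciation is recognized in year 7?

$28,845

Depreciable base = $297,700 − $34,600 = $263,100.
Year 1: DB = ⌊$297,700 × 125%/8⌋ = $46,515; SL = ⌊$263,100/8⌋ = $32,887 → take DB $46,515. Book value $251,185.
Year 2: DB = ⌊$251,185 × 125%/8⌋ = $39,247; SL = ⌊$216,585/7⌋ = $30,940 → take DB $39,247. Book value $211,938.
Year 3: DB = ⌊$211,938 × 125%/8⌋ = $33,115; SL = ⌊$177,338/6⌋ = $29,556 → take DB $33,115. Book value $178,823.
Year 4: DB = ⌊$178,823 × 125%/8⌋ = $27,941; SL = ⌊$144,223/5⌋ = $28,844 → take SL $28,844. Book value $149,979.
Year 5: DB = ⌊$149,979 × 125%/8⌋ = $23,434; SL = ⌊$115,379/4⌋ = $28,844 → take SL $28,844. Book value $121,135.
Year 6: DB = ⌊$121,135 × 125%/8⌋ = $18,927; SL = ⌊$86,535/3⌋ = $28,845 → take SL $28,845. Book value $92,290.
Year 7: DB = ⌊$92,290 × 125%/8⌋ = $14,420; SL = ⌊$57,690/2⌋ = $28,845 → take SL $28,845. Book value $63,445.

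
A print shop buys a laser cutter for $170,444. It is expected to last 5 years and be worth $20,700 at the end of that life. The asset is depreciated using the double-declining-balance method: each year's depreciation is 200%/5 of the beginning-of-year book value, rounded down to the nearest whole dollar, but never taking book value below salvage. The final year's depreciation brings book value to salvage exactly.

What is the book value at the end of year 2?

$61,361

Depreciable base = $170,444 − $20,700 = $149,744.
Year 1: ⌊$170,444 × 200%/5⌋ = $68,177. Book value $102,267.
Year 2: ⌊$102,267 × 200%/5⌋ = $40,906. Book value $61,361.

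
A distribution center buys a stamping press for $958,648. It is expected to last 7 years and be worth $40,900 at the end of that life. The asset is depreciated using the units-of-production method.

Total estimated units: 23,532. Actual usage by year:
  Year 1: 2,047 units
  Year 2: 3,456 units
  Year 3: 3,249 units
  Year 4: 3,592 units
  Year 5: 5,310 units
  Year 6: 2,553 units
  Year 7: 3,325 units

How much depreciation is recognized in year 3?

$126,711

Depreciable base = $958,648 − $40,900 = $917,748.
Rate = $917,748 / 23,532 units = $39 per unit.
Year 1: 2,047 × $39 = $79,833. Book value $878,815.
Year 2: 3,456 × $39 = $134,784. Book value $744,031.
Year 3: 3,249 × $39 = $126,711. Book value $617,320.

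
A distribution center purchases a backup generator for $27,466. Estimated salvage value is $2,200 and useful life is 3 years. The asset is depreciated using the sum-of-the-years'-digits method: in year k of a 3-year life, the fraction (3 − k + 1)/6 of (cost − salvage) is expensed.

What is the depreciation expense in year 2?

Depreciable base = $27,466 − $2,200 = $25,266.
Sum of the years' digits = 3+2+1 = 6.
Year 1: $25,266 × 3/6 = $12,633. Book value $14,833.
Year 2: $25,266 × 2/6 = $8,422. Book value $6,411.

$8,422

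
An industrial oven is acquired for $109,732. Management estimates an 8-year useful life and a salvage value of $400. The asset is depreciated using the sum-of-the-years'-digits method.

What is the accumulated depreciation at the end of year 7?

$106,295

Depreciable base = $109,732 − $400 = $109,332.
Sum of the years' digits = 8+7+6+5+4+3+2+1 = 36.
Year 1: $109,332 × 8/36 = $24,296. Book value $85,436.
Year 2: $109,332 × 7/36 = $21,259. Book value $64,177.
Year 3: $109,332 × 6/36 = $18,222. Book value $45,955.
Year 4: $109,332 × 5/36 = $15,185. Book value $30,770.
Year 5: $109,332 × 4/36 = $12,148. Book value $18,622.
Year 6: $109,332 × 3/36 = $9,111. Book value $9,511.
Year 7: $109,332 × 2/36 = $6,074. Book value $3,437.
Accumulated through year 7 = $109,732 − $3,437 = $106,295.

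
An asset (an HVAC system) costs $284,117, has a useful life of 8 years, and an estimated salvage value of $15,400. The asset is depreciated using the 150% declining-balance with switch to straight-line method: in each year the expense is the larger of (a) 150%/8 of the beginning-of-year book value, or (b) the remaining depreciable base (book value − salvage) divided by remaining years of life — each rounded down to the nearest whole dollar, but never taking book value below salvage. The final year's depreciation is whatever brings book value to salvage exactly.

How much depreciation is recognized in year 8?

Depreciable base = $284,117 − $15,400 = $268,717.
Year 1: DB = ⌊$284,117 × 150%/8⌋ = $53,271; SL = ⌊$268,717/8⌋ = $33,589 → take DB $53,271. Book value $230,846.
Year 2: DB = ⌊$230,846 × 150%/8⌋ = $43,283; SL = ⌊$215,446/7⌋ = $30,778 → take DB $43,283. Book value $187,563.
Year 3: DB = ⌊$187,563 × 150%/8⌋ = $35,168; SL = ⌊$172,163/6⌋ = $28,693 → take DB $35,168. Book value $152,395.
Year 4: DB = ⌊$152,395 × 150%/8⌋ = $28,574; SL = ⌊$136,995/5⌋ = $27,399 → take DB $28,574. Book value $123,821.
Year 5: DB = ⌊$123,821 × 150%/8⌋ = $23,216; SL = ⌊$108,421/4⌋ = $27,105 → take SL $27,105. Book value $96,716.
Year 6: DB = ⌊$96,716 × 150%/8⌋ = $18,134; SL = ⌊$81,316/3⌋ = $27,105 → take SL $27,105. Book value $69,611.
Year 7: DB = ⌊$69,611 × 150%/8⌋ = $13,052; SL = ⌊$54,211/2⌋ = $27,105 → take SL $27,105. Book value $42,506.
Year 8 (final): $42,506 − $15,400 = $27,106. Book value $15,400.

$27,106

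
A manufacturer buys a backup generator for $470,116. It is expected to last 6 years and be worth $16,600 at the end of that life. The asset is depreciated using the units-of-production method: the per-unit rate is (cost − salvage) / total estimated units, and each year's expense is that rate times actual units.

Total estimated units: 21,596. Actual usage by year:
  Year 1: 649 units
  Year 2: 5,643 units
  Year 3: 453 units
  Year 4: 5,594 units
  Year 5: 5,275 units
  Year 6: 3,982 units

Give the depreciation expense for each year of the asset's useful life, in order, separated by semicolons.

Depreciable base = $470,116 − $16,600 = $453,516.
Rate = $453,516 / 21,596 units = $21 per unit.
Year 1: 649 × $21 = $13,629. Book value $456,487.
Year 2: 5,643 × $21 = $118,503. Book value $337,984.
Year 3: 453 × $21 = $9,513. Book value $328,471.
Year 4: 5,594 × $21 = $117,474. Book value $210,997.
Year 5: 5,275 × $21 = $110,775. Book value $100,222.
Year 6: 3,982 × $21 = $83,622. Book value $16,600.

$13,629; $118,503; $9,513; $117,474; $110,775; $83,622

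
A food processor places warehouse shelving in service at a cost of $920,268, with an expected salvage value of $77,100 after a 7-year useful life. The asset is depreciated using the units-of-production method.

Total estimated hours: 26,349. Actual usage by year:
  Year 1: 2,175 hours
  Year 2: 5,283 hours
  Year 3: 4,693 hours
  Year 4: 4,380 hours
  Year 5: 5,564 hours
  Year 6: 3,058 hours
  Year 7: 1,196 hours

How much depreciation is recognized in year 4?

Depreciable base = $920,268 − $77,100 = $843,168.
Rate = $843,168 / 26,349 hours = $32 per hour.
Year 1: 2,175 × $32 = $69,600. Book value $850,668.
Year 2: 5,283 × $32 = $169,056. Book value $681,612.
Year 3: 4,693 × $32 = $150,176. Book value $531,436.
Year 4: 4,380 × $32 = $140,160. Book value $391,276.

$140,160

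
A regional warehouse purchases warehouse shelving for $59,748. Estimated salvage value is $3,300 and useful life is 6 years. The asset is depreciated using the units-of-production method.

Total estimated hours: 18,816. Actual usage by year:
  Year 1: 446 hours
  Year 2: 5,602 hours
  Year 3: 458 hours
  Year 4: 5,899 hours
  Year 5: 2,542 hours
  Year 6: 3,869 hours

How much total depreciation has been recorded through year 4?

$37,215

Depreciable base = $59,748 − $3,300 = $56,448.
Rate = $56,448 / 18,816 hours = $3 per hour.
Year 1: 446 × $3 = $1,338. Book value $58,410.
Year 2: 5,602 × $3 = $16,806. Book value $41,604.
Year 3: 458 × $3 = $1,374. Book value $40,230.
Year 4: 5,899 × $3 = $17,697. Book value $22,533.
Accumulated through year 4 = $59,748 − $22,533 = $37,215.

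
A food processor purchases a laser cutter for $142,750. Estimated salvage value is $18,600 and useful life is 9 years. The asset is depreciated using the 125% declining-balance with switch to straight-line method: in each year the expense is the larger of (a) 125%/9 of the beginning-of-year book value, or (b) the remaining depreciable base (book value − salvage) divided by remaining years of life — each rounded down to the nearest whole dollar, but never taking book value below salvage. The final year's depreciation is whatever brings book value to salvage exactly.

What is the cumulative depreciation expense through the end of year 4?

Depreciable base = $142,750 − $18,600 = $124,150.
Year 1: DB = ⌊$142,750 × 125%/9⌋ = $19,826; SL = ⌊$124,150/9⌋ = $13,794 → take DB $19,826. Book value $122,924.
Year 2: DB = ⌊$122,924 × 125%/9⌋ = $17,072; SL = ⌊$104,324/8⌋ = $13,040 → take DB $17,072. Book value $105,852.
Year 3: DB = ⌊$105,852 × 125%/9⌋ = $14,701; SL = ⌊$87,252/7⌋ = $12,464 → take DB $14,701. Book value $91,151.
Year 4: DB = ⌊$91,151 × 125%/9⌋ = $12,659; SL = ⌊$72,551/6⌋ = $12,091 → take DB $12,659. Book value $78,492.
Accumulated through year 4 = $142,750 − $78,492 = $64,258.

$64,258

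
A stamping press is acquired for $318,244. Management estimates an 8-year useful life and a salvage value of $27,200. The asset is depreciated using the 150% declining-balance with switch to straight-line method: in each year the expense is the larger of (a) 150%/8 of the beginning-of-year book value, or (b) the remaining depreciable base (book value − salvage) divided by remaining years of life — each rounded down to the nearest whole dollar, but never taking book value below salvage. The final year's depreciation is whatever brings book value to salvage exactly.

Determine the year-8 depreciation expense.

Depreciable base = $318,244 − $27,200 = $291,044.
Year 1: DB = ⌊$318,244 × 150%/8⌋ = $59,670; SL = ⌊$291,044/8⌋ = $36,380 → take DB $59,670. Book value $258,574.
Year 2: DB = ⌊$258,574 × 150%/8⌋ = $48,482; SL = ⌊$231,374/7⌋ = $33,053 → take DB $48,482. Book value $210,092.
Year 3: DB = ⌊$210,092 × 150%/8⌋ = $39,392; SL = ⌊$182,892/6⌋ = $30,482 → take DB $39,392. Book value $170,700.
Year 4: DB = ⌊$170,700 × 150%/8⌋ = $32,006; SL = ⌊$143,500/5⌋ = $28,700 → take DB $32,006. Book value $138,694.
Year 5: DB = ⌊$138,694 × 150%/8⌋ = $26,005; SL = ⌊$111,494/4⌋ = $27,873 → take SL $27,873. Book value $110,821.
Year 6: DB = ⌊$110,821 × 150%/8⌋ = $20,778; SL = ⌊$83,621/3⌋ = $27,873 → take SL $27,873. Book value $82,948.
Year 7: DB = ⌊$82,948 × 150%/8⌋ = $15,552; SL = ⌊$55,748/2⌋ = $27,874 → take SL $27,874. Book value $55,074.
Year 8 (final): $55,074 − $27,200 = $27,874. Book value $27,200.

$27,874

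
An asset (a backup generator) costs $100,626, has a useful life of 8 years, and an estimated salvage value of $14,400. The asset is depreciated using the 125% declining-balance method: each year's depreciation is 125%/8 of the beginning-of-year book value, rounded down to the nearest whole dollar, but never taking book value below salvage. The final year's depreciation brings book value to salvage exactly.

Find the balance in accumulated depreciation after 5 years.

$57,593

Depreciable base = $100,626 − $14,400 = $86,226.
Year 1: ⌊$100,626 × 125%/8⌋ = $15,722. Book value $84,904.
Year 2: ⌊$84,904 × 125%/8⌋ = $13,266. Book value $71,638.
Year 3: ⌊$71,638 × 125%/8⌋ = $11,193. Book value $60,445.
Year 4: ⌊$60,445 × 125%/8⌋ = $9,444. Book value $51,001.
Year 5: ⌊$51,001 × 125%/8⌋ = $7,968. Book value $43,033.
Accumulated through year 5 = $100,626 − $43,033 = $57,593.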